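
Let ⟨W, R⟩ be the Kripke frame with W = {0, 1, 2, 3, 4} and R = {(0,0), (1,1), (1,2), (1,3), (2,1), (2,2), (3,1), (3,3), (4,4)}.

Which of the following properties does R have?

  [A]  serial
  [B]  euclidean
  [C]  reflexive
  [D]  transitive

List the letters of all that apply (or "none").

A, C

(A) serial: every world has an R-successor.
(B) not euclidean: 1 R 2 and 1 R 3 but not 2 R 3.
(C) reflexive: each world relates to itself.
(D) not transitive: 2 R 1 and 1 R 3 but not 2 R 3.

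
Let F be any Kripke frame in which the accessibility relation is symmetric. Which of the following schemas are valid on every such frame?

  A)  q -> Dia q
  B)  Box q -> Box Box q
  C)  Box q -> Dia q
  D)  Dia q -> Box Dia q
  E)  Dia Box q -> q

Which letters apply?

E

(A) q -> Dia q is the dual of axiom T; it is valid on a frame exactly when R is reflexive. Such an R need not be reflexive, so not valid.
(B) Box q -> Box Box q is axiom 4, which corresponds to transitivity. Such an R need not be transitive — not valid.
(C) Box q -> Dia q is axiom D; it is valid on a frame exactly when R is serial. Such an R need not be serial, so not valid.
(D) Dia q -> Box Dia q is axiom 5, which corresponds to the euclidean property. Such an R need not be euclidean — not valid.
(E) the dual of axiom B: valid iff R is symmetric. Every such R is symmetric — valid.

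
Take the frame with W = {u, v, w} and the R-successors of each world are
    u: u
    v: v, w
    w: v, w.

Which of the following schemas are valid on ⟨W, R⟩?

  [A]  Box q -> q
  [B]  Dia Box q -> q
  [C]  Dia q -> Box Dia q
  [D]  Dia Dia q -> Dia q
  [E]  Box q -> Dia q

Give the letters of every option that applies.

R is reflexive: each world relates to itself.
R is symmetric: every R-edge is matched by its reverse.
R is transitive: R is closed under composition.
R is euclidean: any two R-successors of the same world are R-related.
R is serial: every world has an R-successor.
(A) Box q -> q is axiom T, which corresponds to reflexivity. R is reflexive — valid.
(B) Dia Box q -> q (the dual of axiom B) characterises the symmetric frames. R is symmetric — valid.
(C) Dia q -> Box Dia q is axiom 5; it is valid on a frame exactly when R is euclidean. R is euclidean, so valid.
(D) Dia Dia q -> Dia q is the dual of axiom 4, which corresponds to transitivity. R is transitive — valid.
(E) axiom D: valid iff R is serial. R is serial — valid.

A, B, C, D, E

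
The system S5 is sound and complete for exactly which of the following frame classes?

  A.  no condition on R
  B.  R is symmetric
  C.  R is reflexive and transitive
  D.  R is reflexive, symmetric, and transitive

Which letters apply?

D

(A) this class determines K, not S5.
(B) this class determines KB, not S5.
(C) this class determines S4, not S5.
(D) S5 is sound and complete for exactly this class.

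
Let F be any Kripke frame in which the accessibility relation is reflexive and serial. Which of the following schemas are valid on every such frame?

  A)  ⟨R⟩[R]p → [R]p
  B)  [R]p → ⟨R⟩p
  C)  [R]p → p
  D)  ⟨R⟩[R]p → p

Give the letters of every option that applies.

B, C

(A) the dual of axiom 5: valid iff R is euclidean. Such an R need not be euclidean — not valid.
(B) [R]p → ⟨R⟩p is axiom D; it is valid on a frame exactly when R is serial. Every such R is serial, so valid.
(C) axiom T: valid iff R is reflexive. Every such R is reflexive — valid.
(D) ⟨R⟩[R]p → p is the dual of axiom B; it is valid on a frame exactly when R is symmetric. Such an R need not be symmetric, so not valid.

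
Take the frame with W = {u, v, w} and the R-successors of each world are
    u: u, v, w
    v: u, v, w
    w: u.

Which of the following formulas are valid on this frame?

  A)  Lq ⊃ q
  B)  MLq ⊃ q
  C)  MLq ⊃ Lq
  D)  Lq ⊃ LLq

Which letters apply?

none

R is not reflexive: not w R w.
R is not symmetric: v R w but not w R v.
R is not transitive: w R u and u R v but not w R v.
R is not euclidean: u R w and u R v but not w R v.
(A) Lq ⊃ q is axiom T; it is valid on a frame exactly when R is reflexive. R is not reflexive, so not valid.
(B) MLq ⊃ q is the dual of axiom B; it is valid on a frame exactly when R is symmetric. R is not symmetric, so not valid.
(C) MLq ⊃ Lq (the dual of axiom 5) characterises the euclidean frames. R is not euclidean — not valid.
(D) axiom 4: valid iff R is transitive. R is not transitive — not valid.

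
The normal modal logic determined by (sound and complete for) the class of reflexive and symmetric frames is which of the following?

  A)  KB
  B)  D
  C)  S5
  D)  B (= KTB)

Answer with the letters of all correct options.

D

(A) KB is determined by the class of symmetric frames.
(B) D is determined by the class of serial frames.
(C) S5 is determined by the class of reflexive, symmetric, and transitive frames.
(D) B (= KTB) is determined by exactly this class.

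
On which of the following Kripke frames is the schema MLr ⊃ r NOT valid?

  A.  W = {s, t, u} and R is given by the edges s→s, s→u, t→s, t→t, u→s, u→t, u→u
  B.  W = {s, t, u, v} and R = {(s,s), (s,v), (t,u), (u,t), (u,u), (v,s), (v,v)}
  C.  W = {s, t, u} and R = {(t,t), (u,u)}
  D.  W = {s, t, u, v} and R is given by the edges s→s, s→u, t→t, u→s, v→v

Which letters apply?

The schema MLr ⊃ r is the dual of axiom B; it is valid on a frame iff R is symmetric.
(A) R is not symmetric (t R s but not s R t), so the schema fails here.
(B) R is symmetric (every R-edge is matched by its reverse), so the schema is valid here.
(C) R is symmetric (every R-edge is matched by its reverse), so the schema is valid here.
(D) R is symmetric (every R-edge is matched by its reverse), so the schema is valid here.

A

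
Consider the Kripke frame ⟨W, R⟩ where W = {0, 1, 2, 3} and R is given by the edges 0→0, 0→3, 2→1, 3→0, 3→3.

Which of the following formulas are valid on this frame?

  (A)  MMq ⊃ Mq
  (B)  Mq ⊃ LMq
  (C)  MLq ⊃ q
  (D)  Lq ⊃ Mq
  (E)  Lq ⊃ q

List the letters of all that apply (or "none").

A

R is not reflexive: not 1 R 1.
R is not symmetric: 2 R 1 but not 1 R 2.
R is transitive: R is closed under composition.
R is not euclidean: 2 R 1 and 2 R 1 but not 1 R 1.
R is not serial: 1 has no R-successor.
(A) MMq ⊃ Mq is the dual of axiom 4, which corresponds to transitivity. R is transitive — valid.
(B) axiom 5: valid iff R is euclidean. R is not euclidean — not valid.
(C) MLq ⊃ q is the dual of axiom B; it is valid on a frame exactly when R is symmetric. R is not symmetric, so not valid.
(D) axiom D: valid iff R is serial. R is not serial — not valid.
(E) Lq ⊃ q is axiom T, which corresponds to reflexivity. R is not reflexive — not valid.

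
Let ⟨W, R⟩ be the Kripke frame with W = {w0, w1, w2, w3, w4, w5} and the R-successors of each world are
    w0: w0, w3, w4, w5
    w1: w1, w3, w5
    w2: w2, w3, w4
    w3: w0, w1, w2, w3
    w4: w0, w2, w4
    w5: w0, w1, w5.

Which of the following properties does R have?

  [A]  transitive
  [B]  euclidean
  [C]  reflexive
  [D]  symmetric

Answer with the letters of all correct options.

C, D

(A) not transitive: w0 R w3 and w3 R w1 but not w0 R w1.
(B) not euclidean: w0 R w3 and w0 R w4 but not w3 R w4.
(C) reflexive: each world relates to itself.
(D) symmetric: every R-edge is matched by its reverse.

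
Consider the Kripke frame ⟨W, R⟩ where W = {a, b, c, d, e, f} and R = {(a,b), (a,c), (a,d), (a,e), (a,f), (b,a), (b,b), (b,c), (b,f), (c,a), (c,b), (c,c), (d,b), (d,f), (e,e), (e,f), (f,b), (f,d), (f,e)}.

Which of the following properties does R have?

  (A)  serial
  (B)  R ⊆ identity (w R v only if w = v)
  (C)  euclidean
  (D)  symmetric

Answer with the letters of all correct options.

A

(A) serial: every world has an R-successor.
(B) not ⊆ identity: a R b with a ≠ b.
(C) not euclidean: a R b and a R d but not b R d.
(D) not symmetric: a R d but not d R a.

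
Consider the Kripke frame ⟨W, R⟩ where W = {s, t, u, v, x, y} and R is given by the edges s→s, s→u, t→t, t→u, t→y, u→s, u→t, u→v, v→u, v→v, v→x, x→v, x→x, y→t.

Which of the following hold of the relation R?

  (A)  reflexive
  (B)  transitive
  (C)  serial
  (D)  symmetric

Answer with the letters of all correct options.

(A) not reflexive: not u R u.
(B) not transitive: s R u and u R t but not s R t.
(C) serial: every world has an R-successor.
(D) symmetric: every R-edge is matched by its reverse.

C, D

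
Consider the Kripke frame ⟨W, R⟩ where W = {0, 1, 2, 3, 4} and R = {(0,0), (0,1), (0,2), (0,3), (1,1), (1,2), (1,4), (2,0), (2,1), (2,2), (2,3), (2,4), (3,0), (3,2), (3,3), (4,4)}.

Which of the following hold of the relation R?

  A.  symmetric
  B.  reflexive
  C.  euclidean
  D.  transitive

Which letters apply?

(A) not symmetric: 0 R 1 but not 1 R 0.
(B) reflexive: each world relates to itself.
(C) not euclidean: 0 R 1 and 0 R 0 but not 1 R 0.
(D) not transitive: 0 R 1 and 1 R 4 but not 0 R 4.

B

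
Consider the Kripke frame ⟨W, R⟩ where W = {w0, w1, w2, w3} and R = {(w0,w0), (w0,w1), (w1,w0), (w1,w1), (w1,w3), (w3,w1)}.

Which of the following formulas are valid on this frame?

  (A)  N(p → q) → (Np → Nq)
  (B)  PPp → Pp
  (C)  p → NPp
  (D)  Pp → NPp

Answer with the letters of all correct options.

A, C

R is symmetric: every R-edge is matched by its reverse.
R is not transitive: w0 R w1 and w1 R w3 but not w0 R w3.
R is not euclidean: w1 R w0 and w1 R w3 but not w0 R w3.
(A) N(p → q) → (Np → Nq) is the K axiom; it holds on all frames — valid.
(B) PPp → Pp is the dual of axiom 4; it is valid on a frame exactly when R is transitive. R is not transitive, so not valid.
(C) p → NPp (axiom B) characterises the symmetric frames. R is symmetric — valid.
(D) Pp → NPp is axiom 5, which corresponds to the euclidean property. R is not euclidean — not valid.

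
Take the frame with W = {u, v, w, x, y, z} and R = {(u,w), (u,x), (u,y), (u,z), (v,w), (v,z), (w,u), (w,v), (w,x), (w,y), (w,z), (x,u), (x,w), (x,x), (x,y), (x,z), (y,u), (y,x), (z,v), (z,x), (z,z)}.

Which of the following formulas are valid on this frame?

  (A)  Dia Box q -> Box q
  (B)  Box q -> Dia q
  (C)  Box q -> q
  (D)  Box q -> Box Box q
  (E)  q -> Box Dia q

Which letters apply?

R is not reflexive: not u R u.
R is not symmetric: u R z but not z R u.
R is not transitive: u R w and w R u but not u R u.
R is not euclidean: u R y and u R w but not y R w.
R is serial: every world has an R-successor.
(A) the dual of axiom 5: valid iff R is euclidean. R is not euclidean — not valid.
(B) Box q -> Dia q is axiom D; it is valid on a frame exactly when R is serial. R is serial, so valid.
(C) axiom T: valid iff R is reflexive. R is not reflexive — not valid.
(D) Box q -> Box Box q is axiom 4; it is valid on a frame exactly when R is transitive. R is not transitive, so not valid.
(E) axiom B: valid iff R is symmetric. R is not symmetric — not valid.

B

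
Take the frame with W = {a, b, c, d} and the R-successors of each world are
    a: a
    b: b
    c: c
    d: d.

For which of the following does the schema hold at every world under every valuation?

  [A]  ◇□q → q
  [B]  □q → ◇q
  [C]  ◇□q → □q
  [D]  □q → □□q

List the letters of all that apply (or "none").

R is symmetric: every R-edge is matched by its reverse.
R is transitive: R is closed under composition.
R is euclidean: any two R-successors of the same world are R-related.
R is serial: every world has an R-successor.
(A) ◇□q → q (the dual of axiom B) characterises the symmetric frames. R is symmetric — valid.
(B) □q → ◇q is axiom D; it is valid on a frame exactly when R is serial. R is serial, so valid.
(C) ◇□q → □q (the dual of axiom 5) characterises the euclidean frames. R is euclidean — valid.
(D) □q → □□q (axiom 4) characterises the transitive frames. R is transitive — valid.

A, B, C, D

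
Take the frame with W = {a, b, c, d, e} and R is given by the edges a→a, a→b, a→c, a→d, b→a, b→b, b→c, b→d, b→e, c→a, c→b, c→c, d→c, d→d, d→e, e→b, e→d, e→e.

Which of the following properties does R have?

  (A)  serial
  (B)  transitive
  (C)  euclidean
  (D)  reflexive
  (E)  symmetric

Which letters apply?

A, D

(A) serial: every world has an R-successor.
(B) not transitive: a R b and b R e but not a R e.
(C) not euclidean: a R c and a R d but not c R d.
(D) reflexive: each world relates to itself.
(E) not symmetric: a R d but not d R a.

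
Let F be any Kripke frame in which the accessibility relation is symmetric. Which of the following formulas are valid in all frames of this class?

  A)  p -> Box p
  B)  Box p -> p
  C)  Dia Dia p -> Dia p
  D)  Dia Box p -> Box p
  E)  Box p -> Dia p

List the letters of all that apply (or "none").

(A) p -> Box p is valid only on frames where every R-edge is a self-loop. Such an R need not be a subset of the identity — not valid.
(B) Box p -> p is axiom T, which corresponds to reflexivity. Such an R need not be reflexive — not valid.
(C) Dia Dia p -> Dia p is the dual of axiom 4, which corresponds to transitivity. Such an R need not be transitive — not valid.
(D) Dia Box p -> Box p is the dual of axiom 5, which corresponds to the euclidean property. Such an R need not be euclidean — not valid.
(E) Box p -> Dia p is axiom D, which corresponds to seriality. Such an R need not be serial — not valid.

none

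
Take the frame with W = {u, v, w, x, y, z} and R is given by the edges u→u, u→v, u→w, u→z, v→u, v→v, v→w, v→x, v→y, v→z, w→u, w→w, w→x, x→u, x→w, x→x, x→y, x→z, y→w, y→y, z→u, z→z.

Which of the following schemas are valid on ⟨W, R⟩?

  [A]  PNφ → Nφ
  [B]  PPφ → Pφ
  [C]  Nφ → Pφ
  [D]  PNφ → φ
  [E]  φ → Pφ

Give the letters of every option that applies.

R is reflexive: each world relates to itself.
R is not symmetric: v R w but not w R v.
R is not transitive: u R v and v R x but not u R x.
R is not euclidean: u R w and u R v but not w R v.
R is serial: every world has an R-successor.
(A) the dual of axiom 5: valid iff R is euclidean. R is not euclidean — not valid.
(B) PPφ → Pφ (the dual of axiom 4) characterises the transitive frames. R is not transitive — not valid.
(C) axiom D: valid iff R is serial. R is serial — valid.
(D) the dual of axiom B: valid iff R is symmetric. R is not symmetric — not valid.
(E) φ → Pφ (the dual of axiom T) characterises the reflexive frames. R is reflexive — valid.

C, E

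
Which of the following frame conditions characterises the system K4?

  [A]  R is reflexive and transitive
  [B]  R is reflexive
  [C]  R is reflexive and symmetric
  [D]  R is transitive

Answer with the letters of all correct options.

(A) this class determines S4, not K4.
(B) this class determines T (= KT), not K4.
(C) this class determines B (= KTB), not K4.
(D) K4 is sound and complete for exactly this class.

D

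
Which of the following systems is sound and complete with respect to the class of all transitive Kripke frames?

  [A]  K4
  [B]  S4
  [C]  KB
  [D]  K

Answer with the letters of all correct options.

(A) K4 is determined by exactly this class.
(B) S4 is determined by the class of reflexive and transitive frames.
(C) KB is determined by the class of symmetric frames.
(D) K is determined by the class of arbitrary frames.

A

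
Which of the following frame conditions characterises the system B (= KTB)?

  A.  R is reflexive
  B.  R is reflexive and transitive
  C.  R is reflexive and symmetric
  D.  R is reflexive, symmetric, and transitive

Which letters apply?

C

(A) this class determines T (= KT), not B (= KTB).
(B) this class determines S4, not B (= KTB).
(C) B (= KTB) is sound and complete for exactly this class.
(D) this class determines S5, not B (= KTB).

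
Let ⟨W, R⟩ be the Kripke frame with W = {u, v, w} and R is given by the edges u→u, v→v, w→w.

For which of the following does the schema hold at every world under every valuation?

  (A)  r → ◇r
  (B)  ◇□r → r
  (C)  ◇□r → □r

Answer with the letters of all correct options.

A, B, C

R is reflexive: each world relates to itself.
R is symmetric: every R-edge is matched by its reverse.
R is euclidean: any two R-successors of the same world are R-related.
(A) the dual of axiom T: valid iff R is reflexive. R is reflexive — valid.
(B) ◇□r → r is the dual of axiom B; it is valid on a frame exactly when R is symmetric. R is symmetric, so valid.
(C) ◇□r → □r is the dual of axiom 5, which corresponds to the euclidean property. R is euclidean — valid.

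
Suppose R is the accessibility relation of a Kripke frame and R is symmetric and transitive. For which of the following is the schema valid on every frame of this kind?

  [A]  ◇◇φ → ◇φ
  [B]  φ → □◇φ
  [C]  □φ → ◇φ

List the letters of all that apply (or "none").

A, B

A symmetric transitive relation is euclidean (uRv and uRw give vRu by symmetry, then vRw by transitivity).
(A) ◇◇φ → ◇φ is the dual of axiom 4, which corresponds to transitivity. Every such R is transitive — valid.
(B) φ → □◇φ is axiom B; it is valid on a frame exactly when R is symmetric. Every such R is symmetric, so valid.
(C) □φ → ◇φ (axiom D) characterises the serial frames. Such an R need not be serial — not valid.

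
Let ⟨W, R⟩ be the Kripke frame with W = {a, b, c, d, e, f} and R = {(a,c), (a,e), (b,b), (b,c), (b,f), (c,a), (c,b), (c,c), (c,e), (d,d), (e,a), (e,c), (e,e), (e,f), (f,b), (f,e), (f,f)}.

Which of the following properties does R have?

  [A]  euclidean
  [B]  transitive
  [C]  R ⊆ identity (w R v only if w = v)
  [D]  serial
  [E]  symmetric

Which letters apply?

(A) not euclidean: b R c and b R f but not c R f.
(B) not transitive: a R c and c R a but not a R a.
(C) not ⊆ identity: a R c with a ≠ c.
(D) serial: every world has an R-successor.
(E) symmetric: every R-edge is matched by its reverse.

D, E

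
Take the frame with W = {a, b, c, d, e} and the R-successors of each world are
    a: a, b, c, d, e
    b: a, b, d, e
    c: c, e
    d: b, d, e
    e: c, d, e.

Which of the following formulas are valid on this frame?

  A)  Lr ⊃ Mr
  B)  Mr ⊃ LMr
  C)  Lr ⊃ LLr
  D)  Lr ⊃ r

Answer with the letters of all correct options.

A, D

R is reflexive: each world relates to itself.
R is not transitive: b R a and a R c but not b R c.
R is not euclidean: a R b and a R c but not b R c.
R is serial: every world has an R-successor.
(A) Lr ⊃ Mr (axiom D) characterises the serial frames. R is serial — valid.
(B) axiom 5: valid iff R is euclidean. R is not euclidean — not valid.
(C) Lr ⊃ LLr is axiom 4, which corresponds to transitivity. R is not transitive — not valid.
(D) Lr ⊃ r is axiom T, which corresponds to reflexivity. R is reflexive — valid.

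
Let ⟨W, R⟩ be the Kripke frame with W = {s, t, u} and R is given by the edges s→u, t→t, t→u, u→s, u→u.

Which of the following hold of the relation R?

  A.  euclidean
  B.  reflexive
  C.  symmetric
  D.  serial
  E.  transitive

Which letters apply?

D

(A) not euclidean: t R u and t R t but not u R t.
(B) not reflexive: not s R s.
(C) not symmetric: t R u but not u R t.
(D) serial: every world has an R-successor.
(E) not transitive: s R u and u R s but not s R s.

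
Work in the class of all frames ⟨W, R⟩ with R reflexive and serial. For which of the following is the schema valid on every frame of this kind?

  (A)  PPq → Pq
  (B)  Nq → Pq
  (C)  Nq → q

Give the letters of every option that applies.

B, C

(A) the dual of axiom 4: valid iff R is transitive. Such an R need not be transitive — not valid.
(B) axiom D: valid iff R is serial. Every such R is serial — valid.
(C) Nq → q (axiom T) characterises the reflexive frames. Every such R is reflexive — valid.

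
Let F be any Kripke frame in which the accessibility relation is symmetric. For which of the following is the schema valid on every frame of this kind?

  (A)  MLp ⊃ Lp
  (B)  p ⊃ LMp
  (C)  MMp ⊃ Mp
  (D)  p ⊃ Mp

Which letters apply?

B

(A) MLp ⊃ Lp (the dual of axiom 5) characterises the euclidean frames. Such an R need not be euclidean — not valid.
(B) p ⊃ LMp is axiom B; it is valid on a frame exactly when R is symmetric. Every such R is symmetric, so valid.
(C) MMp ⊃ Mp is the dual of axiom 4, which corresponds to transitivity. Such an R need not be transitive — not valid.
(D) the dual of axiom T: valid iff R is reflexive. Such an R need not be reflexive — not valid.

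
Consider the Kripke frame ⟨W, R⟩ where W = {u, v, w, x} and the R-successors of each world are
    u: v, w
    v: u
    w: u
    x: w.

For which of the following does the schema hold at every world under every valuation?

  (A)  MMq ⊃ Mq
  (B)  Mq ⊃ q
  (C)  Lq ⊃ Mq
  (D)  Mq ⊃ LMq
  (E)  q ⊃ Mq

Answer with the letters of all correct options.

C

R is not reflexive: not u R u.
R is not transitive: u R v and v R u but not u R u.
R is not euclidean: u R v and u R w but not v R w.
R is serial: every world has an R-successor.
R is not a subset of the identity: u R v with u ≠ v.
(A) MMq ⊃ Mq (the dual of axiom 4) characterises the transitive frames. R is not transitive — not valid.
(B) Mq ⊃ q is the converse of T; it holds exactly when R ⊆ identity. Here R ⊄ identity — not valid.
(C) Lq ⊃ Mq (axiom D) characterises the serial frames. R is serial — valid.
(D) Mq ⊃ LMq is axiom 5, which corresponds to the euclidean property. R is not euclidean — not valid.
(E) q ⊃ Mq is the dual of axiom T, which corresponds to reflexivity. R is not reflexive — not valid.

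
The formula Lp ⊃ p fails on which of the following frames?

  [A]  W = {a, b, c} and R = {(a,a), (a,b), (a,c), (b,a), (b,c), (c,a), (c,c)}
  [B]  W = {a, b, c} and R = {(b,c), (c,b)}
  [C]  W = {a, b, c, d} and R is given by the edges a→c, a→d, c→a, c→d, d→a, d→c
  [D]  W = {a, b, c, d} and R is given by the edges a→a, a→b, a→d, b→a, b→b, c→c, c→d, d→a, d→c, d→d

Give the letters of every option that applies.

The schema Lp ⊃ p is axiom T; it is valid on a frame iff R is reflexive.
(A) R is not reflexive (not b R b), so the schema fails here.
(B) R is not reflexive (not a R a), so the schema fails here.
(C) R is not reflexive (not a R a), so the schema fails here.
(D) R is reflexive (each world relates to itself), so the schema is valid here.

A, B, C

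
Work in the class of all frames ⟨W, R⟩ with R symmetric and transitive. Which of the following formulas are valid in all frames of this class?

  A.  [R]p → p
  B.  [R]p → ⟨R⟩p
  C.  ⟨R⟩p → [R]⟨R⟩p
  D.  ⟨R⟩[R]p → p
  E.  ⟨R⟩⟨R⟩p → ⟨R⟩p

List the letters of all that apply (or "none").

C, D, E

A symmetric transitive relation is euclidean (uRv and uRw give vRu by symmetry, then vRw by transitivity).
(A) axiom T: valid iff R is reflexive. Such an R need not be reflexive — not valid.
(B) [R]p → ⟨R⟩p is axiom D; it is valid on a frame exactly when R is serial. Such an R need not be serial, so not valid.
(C) ⟨R⟩p → [R]⟨R⟩p is axiom 5; it is valid on a frame exactly when R is euclidean. Every such R is euclidean, so valid.
(D) ⟨R⟩[R]p → p is the dual of axiom B; it is valid on a frame exactly when R is symmetric. Every such R is symmetric, so valid.
(E) the dual of axiom 4: valid iff R is transitive. Every such R is transitive — valid.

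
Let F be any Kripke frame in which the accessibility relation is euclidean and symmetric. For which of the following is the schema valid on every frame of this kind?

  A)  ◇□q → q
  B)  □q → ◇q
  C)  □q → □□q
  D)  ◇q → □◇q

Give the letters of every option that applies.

A symmetric euclidean relation is transitive (uRv and vRw give vRu by symmetry, then uRw by the euclidean condition, applied at v).
(A) ◇□q → q (the dual of axiom B) characterises the symmetric frames. Every such R is symmetric — valid.
(B) □q → ◇q is axiom D, which corresponds to seriality. Such an R need not be serial — not valid.
(C) □q → □□q is axiom 4, which corresponds to transitivity. Every such R is transitive — valid.
(D) axiom 5: valid iff R is euclidean. Every such R is euclidean — valid.

A, C, D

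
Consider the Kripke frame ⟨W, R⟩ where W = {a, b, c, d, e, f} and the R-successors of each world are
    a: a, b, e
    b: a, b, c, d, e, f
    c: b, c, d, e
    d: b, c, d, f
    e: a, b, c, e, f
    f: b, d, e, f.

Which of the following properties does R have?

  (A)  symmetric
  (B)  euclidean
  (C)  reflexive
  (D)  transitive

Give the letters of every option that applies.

A, C

(A) symmetric: every R-edge is matched by its reverse.
(B) not euclidean: b R a and b R c but not a R c.
(C) reflexive: each world relates to itself.
(D) not transitive: a R b and b R c but not a R c.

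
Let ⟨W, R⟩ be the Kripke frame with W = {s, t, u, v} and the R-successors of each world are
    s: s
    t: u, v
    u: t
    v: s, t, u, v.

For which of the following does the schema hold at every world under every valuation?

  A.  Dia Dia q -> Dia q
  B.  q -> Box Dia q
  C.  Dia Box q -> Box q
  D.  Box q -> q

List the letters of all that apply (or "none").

none

R is not reflexive: not t R t.
R is not symmetric: v R s but not s R v.
R is not transitive: t R u and u R t but not t R t.
R is not euclidean: t R u and t R v but not u R v.
(A) Dia Dia q -> Dia q (the dual of axiom 4) characterises the transitive frames. R is not transitive — not valid.
(B) axiom B: valid iff R is symmetric. R is not symmetric — not valid.
(C) Dia Box q -> Box q is the dual of axiom 5; it is valid on a frame exactly when R is euclidean. R is not euclidean, so not valid.
(D) Box q -> q (axiom T) characterises the reflexive frames. R is not reflexive — not valid.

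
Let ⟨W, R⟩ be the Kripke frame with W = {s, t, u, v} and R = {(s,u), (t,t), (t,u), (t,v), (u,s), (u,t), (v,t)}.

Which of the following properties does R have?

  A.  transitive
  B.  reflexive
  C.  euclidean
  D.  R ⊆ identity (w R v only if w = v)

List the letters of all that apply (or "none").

none

(A) not transitive: s R u and u R s but not s R s.
(B) not reflexive: not s R s.
(C) not euclidean: t R u and t R v but not u R v.
(D) not ⊆ identity: s R u with s ≠ u.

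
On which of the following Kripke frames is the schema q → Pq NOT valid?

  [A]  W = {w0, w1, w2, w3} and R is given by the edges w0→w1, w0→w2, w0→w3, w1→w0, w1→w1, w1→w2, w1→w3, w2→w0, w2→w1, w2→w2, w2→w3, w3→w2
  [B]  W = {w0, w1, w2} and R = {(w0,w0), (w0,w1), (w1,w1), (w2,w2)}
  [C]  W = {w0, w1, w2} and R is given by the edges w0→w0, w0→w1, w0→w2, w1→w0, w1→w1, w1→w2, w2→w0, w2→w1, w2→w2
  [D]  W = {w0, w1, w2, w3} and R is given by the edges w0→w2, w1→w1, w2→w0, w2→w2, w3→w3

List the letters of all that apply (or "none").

A, D

The schema q → Pq is the dual of axiom T; it is valid on a frame iff R is reflexive.
(A) R is not reflexive (not w0 R w0), so the schema fails here.
(B) R is reflexive (each world relates to itself), so the schema is valid here.
(C) R is reflexive (each world relates to itself), so the schema is valid here.
(D) R is not reflexive (not w0 R w0), so the schema fails here.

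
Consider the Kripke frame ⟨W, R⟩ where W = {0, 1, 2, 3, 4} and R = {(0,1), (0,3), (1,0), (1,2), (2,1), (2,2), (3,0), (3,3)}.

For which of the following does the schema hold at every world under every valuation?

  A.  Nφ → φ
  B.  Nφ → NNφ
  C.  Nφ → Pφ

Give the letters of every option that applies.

none

R is not reflexive: not 0 R 0.
R is not transitive: 0 R 1 and 1 R 0 but not 0 R 0.
R is not serial: 4 has no R-successor.
(A) axiom T: valid iff R is reflexive. R is not reflexive — not valid.
(B) Nφ → NNφ (axiom 4) characterises the transitive frames. R is not transitive — not valid.
(C) Nφ → Pφ (axiom D) characterises the serial frames. R is not serial — not valid.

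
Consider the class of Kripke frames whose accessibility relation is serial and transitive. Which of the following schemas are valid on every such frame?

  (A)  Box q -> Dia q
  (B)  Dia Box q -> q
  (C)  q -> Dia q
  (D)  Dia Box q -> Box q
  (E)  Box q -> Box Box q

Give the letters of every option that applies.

(A) Box q -> Dia q is axiom D; it is valid on a frame exactly when R is serial. Every such R is serial, so valid.
(B) Dia Box q -> q (the dual of axiom B) characterises the symmetric frames. Such an R need not be symmetric — not valid.
(C) q -> Dia q is the dual of axiom T; it is valid on a frame exactly when R is reflexive. Such an R need not be reflexive, so not valid.
(D) the dual of axiom 5: valid iff R is euclidean. Such an R need not be euclidean — not valid.
(E) Box q -> Box Box q is axiom 4; it is valid on a frame exactly when R is transitive. Every such R is transitive, so valid.

A, E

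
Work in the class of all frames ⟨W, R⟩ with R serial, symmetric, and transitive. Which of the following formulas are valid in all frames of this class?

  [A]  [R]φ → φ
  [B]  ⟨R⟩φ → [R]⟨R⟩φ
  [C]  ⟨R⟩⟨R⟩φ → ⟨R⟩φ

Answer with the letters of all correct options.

A, B, C

A serial symmetric transitive relation is reflexive (take any v with uRv; symmetry gives vRu and transitivity gives uRu), hence an equivalence relation.
(A) [R]φ → φ is axiom T; it is valid on a frame exactly when R is reflexive. Every such R is reflexive, so valid.
(B) ⟨R⟩φ → [R]⟨R⟩φ is axiom 5; it is valid on a frame exactly when R is euclidean. Every such R is euclidean, so valid.
(C) ⟨R⟩⟨R⟩φ → ⟨R⟩φ (the dual of axiom 4) characterises the transitive frames. Every such R is transitive — valid.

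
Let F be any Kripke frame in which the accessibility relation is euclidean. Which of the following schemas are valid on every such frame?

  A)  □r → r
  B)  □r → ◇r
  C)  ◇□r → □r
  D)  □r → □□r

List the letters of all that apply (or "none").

(A) □r → r (axiom T) characterises the reflexive frames. Such an R need not be reflexive — not valid.
(B) □r → ◇r is axiom D; it is valid on a frame exactly when R is serial. Such an R need not be serial, so not valid.
(C) the dual of axiom 5: valid iff R is euclidean. Every such R is euclidean — valid.
(D) □r → □□r (axiom 4) characterises the transitive frames. Such an R need not be transitive — not valid.

C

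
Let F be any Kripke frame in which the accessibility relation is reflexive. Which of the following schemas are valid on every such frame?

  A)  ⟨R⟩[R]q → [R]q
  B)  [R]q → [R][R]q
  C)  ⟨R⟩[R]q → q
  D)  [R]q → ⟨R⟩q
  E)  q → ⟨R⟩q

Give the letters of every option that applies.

A reflexive relation is serial.
(A) ⟨R⟩[R]q → [R]q (the dual of axiom 5) characterises the euclidean frames. Such an R need not be euclidean — not valid.
(B) [R]q → [R][R]q (axiom 4) characterises the transitive frames. Such an R need not be transitive — not valid.
(C) ⟨R⟩[R]q → q is the dual of axiom B, which corresponds to symmetry. Such an R need not be symmetric — not valid.
(D) [R]q → ⟨R⟩q (axiom D) characterises the serial frames. Every such R is serial — valid.
(E) q → ⟨R⟩q is the dual of axiom T; it is valid on a frame exactly when R is reflexive. Every such R is reflexive, so valid.

D, E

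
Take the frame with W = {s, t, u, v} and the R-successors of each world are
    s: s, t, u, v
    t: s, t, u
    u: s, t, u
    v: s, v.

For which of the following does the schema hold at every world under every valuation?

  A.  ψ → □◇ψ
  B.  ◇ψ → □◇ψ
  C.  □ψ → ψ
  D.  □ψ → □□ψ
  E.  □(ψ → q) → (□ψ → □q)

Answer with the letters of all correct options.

A, C, E

R is reflexive: each world relates to itself.
R is symmetric: every R-edge is matched by its reverse.
R is not transitive: t R s and s R v but not t R v.
R is not euclidean: s R t and s R v but not t R v.
(A) ψ → □◇ψ is axiom B; it is valid on a frame exactly when R is symmetric. R is symmetric, so valid.
(B) ◇ψ → □◇ψ is axiom 5, which corresponds to the euclidean property. R is not euclidean — not valid.
(C) □ψ → ψ is axiom T; it is valid on a frame exactly when R is reflexive. R is reflexive, so valid.
(D) axiom 4: valid iff R is transitive. R is not transitive — not valid.
(E) □(ψ → q) → (□ψ → □q) is axiom K, valid on every Kripke frame — valid.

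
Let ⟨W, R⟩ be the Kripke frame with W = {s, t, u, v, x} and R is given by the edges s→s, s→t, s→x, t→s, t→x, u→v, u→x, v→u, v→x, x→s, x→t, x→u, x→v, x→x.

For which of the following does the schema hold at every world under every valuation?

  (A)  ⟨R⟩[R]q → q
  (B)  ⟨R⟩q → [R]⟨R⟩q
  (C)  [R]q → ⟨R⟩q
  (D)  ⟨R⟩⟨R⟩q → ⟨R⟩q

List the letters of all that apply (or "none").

R is symmetric: every R-edge is matched by its reverse.
R is not transitive: s R x and x R u but not s R u.
R is not euclidean: x R s and x R u but not s R u.
R is serial: every world has an R-successor.
(A) ⟨R⟩[R]q → q (the dual of axiom B) characterises the symmetric frames. R is symmetric — valid.
(B) ⟨R⟩q → [R]⟨R⟩q (axiom 5) characterises the euclidean frames. R is not euclidean — not valid.
(C) [R]q → ⟨R⟩q is axiom D; it is valid on a frame exactly when R is serial. R is serial, so valid.
(D) ⟨R⟩⟨R⟩q → ⟨R⟩q is the dual of axiom 4, which corresponds to transitivity. R is not transitive — not valid.

A, C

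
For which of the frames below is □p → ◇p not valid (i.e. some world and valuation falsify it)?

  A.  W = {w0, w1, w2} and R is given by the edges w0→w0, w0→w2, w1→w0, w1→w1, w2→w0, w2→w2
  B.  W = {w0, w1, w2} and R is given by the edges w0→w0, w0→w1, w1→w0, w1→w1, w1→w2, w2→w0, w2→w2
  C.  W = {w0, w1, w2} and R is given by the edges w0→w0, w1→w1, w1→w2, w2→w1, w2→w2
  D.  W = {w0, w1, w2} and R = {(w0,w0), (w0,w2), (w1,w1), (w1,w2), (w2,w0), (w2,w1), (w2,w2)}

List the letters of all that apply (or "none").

none

The schema □p → ◇p is axiom D; it is valid on a frame iff R is serial.
(A) R is serial (every world has an R-successor), so the schema is valid here.
(B) R is serial (every world has an R-successor), so the schema is valid here.
(C) R is serial (every world has an R-successor), so the schema is valid here.
(D) R is serial (every world has an R-successor), so the schema is valid here.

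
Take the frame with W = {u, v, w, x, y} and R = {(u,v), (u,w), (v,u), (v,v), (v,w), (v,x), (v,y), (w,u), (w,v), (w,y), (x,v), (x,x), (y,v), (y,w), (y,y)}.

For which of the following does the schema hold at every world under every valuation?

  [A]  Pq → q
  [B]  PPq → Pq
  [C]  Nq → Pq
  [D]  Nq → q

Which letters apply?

C

R is not reflexive: not u R u.
R is not transitive: u R v and v R u but not u R u.
R is serial: every world has an R-successor.
R is not a subset of the identity: u R v with u ≠ v.
(A) Pq → q is valid only on frames where every R-edge is a self-loop. Here R ⊄ identity — not valid.
(B) PPq → Pq is the dual of axiom 4; it is valid on a frame exactly when R is transitive. R is not transitive, so not valid.
(C) Nq → Pq (axiom D) characterises the serial frames. R is serial — valid.
(D) axiom T: valid iff R is reflexive. R is not reflexive — not valid.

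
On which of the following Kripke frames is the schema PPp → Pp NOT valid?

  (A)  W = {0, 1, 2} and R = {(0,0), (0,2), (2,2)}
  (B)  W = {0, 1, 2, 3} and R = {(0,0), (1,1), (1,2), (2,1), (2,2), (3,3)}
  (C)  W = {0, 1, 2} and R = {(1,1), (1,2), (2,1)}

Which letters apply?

C

The schema PPp → Pp is the dual of axiom 4; it is valid on a frame iff R is transitive.
(A) R is transitive (R is closed under composition), so the schema is valid here.
(B) R is transitive (R is closed under composition), so the schema is valid here.
(C) R is not transitive (2 R 1 and 1 R 2 but not 2 R 2), so the schema fails here.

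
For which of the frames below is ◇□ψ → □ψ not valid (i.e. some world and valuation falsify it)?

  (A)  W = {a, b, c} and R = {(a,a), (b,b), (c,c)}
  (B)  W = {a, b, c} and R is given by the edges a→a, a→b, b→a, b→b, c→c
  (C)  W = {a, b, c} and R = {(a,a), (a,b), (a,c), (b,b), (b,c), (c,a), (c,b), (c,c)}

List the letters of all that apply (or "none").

C

The schema ◇□ψ → □ψ is the dual of axiom 5; it is valid on a frame iff R is euclidean.
(A) R is euclidean (any two R-successors of the same world are R-related), so the schema is valid here.
(B) R is euclidean (any two R-successors of the same world are R-related), so the schema is valid here.
(C) R is not euclidean (a R b and a R a but not b R a), so the schema fails here.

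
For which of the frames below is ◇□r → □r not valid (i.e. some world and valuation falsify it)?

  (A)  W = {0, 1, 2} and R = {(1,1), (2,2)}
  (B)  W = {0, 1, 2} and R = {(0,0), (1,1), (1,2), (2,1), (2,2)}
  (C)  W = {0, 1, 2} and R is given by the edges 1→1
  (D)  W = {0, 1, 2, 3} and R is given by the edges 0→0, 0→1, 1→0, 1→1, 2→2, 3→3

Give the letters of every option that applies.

The schema ◇□r → □r is the dual of axiom 5; it is valid on a frame iff R is euclidean.
(A) R is euclidean (any two R-successors of the same world are R-related), so the schema is valid here.
(B) R is euclidean (any two R-successors of the same world are R-related), so the schema is valid here.
(C) R is euclidean (any two R-successors of the same world are R-related), so the schema is valid here.
(D) R is euclidean (any two R-successors of the same world are R-related), so the schema is valid here.

none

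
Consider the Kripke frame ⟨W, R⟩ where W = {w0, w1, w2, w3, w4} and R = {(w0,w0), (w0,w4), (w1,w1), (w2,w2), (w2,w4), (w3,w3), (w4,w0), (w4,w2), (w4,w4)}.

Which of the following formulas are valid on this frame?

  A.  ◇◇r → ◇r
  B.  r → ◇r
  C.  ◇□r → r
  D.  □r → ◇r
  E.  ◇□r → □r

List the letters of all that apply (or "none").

R is reflexive: each world relates to itself.
R is symmetric: every R-edge is matched by its reverse.
R is not transitive: w0 R w4 and w4 R w2 but not w0 R w2.
R is not euclidean: w4 R w0 and w4 R w2 but not w0 R w2.
R is serial: every world has an R-successor.
(A) ◇◇r → ◇r is the dual of axiom 4; it is valid on a frame exactly when R is transitive. R is not transitive, so not valid.
(B) the dual of axiom T: valid iff R is reflexive. R is reflexive — valid.
(C) ◇□r → r (the dual of axiom B) characterises the symmetric frames. R is symmetric — valid.
(D) □r → ◇r is axiom D; it is valid on a frame exactly when R is serial. R is serial, so valid.
(E) ◇□r → □r is the dual of axiom 5, which corresponds to the euclidean property. R is not euclidean — not valid.

B, C, D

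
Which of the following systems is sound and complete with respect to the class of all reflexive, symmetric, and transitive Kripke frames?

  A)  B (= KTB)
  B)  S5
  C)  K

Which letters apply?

B

(A) B (= KTB) is determined by the class of reflexive and symmetric frames.
(B) S5 is determined by exactly this class.
(C) K is determined by the class of arbitrary frames.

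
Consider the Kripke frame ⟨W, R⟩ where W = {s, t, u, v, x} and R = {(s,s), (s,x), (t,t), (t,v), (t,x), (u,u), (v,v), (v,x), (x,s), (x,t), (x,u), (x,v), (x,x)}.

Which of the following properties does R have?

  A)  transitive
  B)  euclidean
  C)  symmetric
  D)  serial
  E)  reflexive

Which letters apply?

(A) not transitive: s R x and x R t but not s R t.
(B) not euclidean: t R v and t R t but not v R t.
(C) not symmetric: t R v but not v R t.
(D) serial: every world has an R-successor.
(E) reflexive: each world relates to itself.

D, E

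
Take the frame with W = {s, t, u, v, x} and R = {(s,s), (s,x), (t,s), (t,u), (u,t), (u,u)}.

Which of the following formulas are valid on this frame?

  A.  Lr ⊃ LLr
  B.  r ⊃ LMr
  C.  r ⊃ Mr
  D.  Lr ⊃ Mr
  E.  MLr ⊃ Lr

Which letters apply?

R is not reflexive: not t R t.
R is not symmetric: s R x but not x R s.
R is not transitive: t R s and s R x but not t R x.
R is not euclidean: s R x and s R s but not x R s.
R is not serial: v has no R-successor.
(A) Lr ⊃ LLr is axiom 4, which corresponds to transitivity. R is not transitive — not valid.
(B) axiom B: valid iff R is symmetric. R is not symmetric — not valid.
(C) r ⊃ Mr (the dual of axiom T) characterises the reflexive frames. R is not reflexive — not valid.
(D) Lr ⊃ Mr is axiom D, which corresponds to seriality. R is not serial — not valid.
(E) MLr ⊃ Lr is the dual of axiom 5; it is valid on a frame exactly when R is euclidean. R is not euclidean, so not valid.

none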